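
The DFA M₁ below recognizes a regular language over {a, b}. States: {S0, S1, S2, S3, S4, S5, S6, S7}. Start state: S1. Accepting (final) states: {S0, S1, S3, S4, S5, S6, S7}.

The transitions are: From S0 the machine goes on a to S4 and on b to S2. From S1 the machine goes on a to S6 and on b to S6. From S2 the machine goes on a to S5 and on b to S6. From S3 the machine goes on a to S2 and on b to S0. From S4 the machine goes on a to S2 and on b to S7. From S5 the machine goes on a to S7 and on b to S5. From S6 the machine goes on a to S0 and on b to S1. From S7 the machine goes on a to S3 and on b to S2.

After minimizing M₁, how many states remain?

Start with accepting vs non-accepting: {S0,S1,S3,S4,S5,S6,S7} | {S2}.
On input a, block {S0,S1,S3,S4,S5,S6,S7} splits into {S0,S1,S5,S6,S7} and {S3,S4}.
Split {S0,S1,S5,S6,S7} by δ(·,a) → {S1,S5,S6} and {S0,S7}.
Refine {S1,S5,S6} on symbol a: members go to different blocks, giving {S5,S6} and {S1}.
Refine {S5,S6} on symbol b: members go to different blocks, giving {S5} and {S6}.
Stable partition: {S5} | {S2} | {S3,S4} | {S0,S7} | {S1} | {S6} — 6 equivalence classes.

6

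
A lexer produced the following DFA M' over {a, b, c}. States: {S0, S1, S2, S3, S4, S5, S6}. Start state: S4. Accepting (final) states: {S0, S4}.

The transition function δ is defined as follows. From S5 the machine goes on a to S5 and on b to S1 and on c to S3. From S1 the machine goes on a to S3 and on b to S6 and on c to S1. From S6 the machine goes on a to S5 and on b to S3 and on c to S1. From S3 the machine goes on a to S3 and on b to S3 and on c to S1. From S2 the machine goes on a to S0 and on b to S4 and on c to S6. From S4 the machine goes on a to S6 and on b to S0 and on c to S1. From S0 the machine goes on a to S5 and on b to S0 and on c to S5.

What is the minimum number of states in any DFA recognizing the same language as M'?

Reachable states from the start: {S0,S1,S3,S4,S5,S6}. Unreachable: {S2} — drop them.
P0 = {S0,S4} | {S1,S3,S5,S6}.
No further refinement is possible. Final partition (2 blocks): {S0,S4} | {S1,S3,S5,S6}.

2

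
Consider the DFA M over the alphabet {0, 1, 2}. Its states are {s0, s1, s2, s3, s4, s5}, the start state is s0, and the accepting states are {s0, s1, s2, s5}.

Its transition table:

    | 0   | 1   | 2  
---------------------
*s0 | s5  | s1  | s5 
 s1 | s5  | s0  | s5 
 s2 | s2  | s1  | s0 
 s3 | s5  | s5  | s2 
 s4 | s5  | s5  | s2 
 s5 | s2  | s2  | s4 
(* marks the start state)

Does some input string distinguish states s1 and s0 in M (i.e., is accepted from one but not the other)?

No

States {s3} cannot be reached from the start state, so discard them.
P0 = {s0,s1,s2,s5} | {s4}.
On input 2, block {s0,s1,s2,s5} splits into {s0,s1,s2} and {s5}.
Refine {s0,s1,s2} on symbol 0: members go to different blocks, giving {s0,s1} and {s2}.
The partition is now stable with 4 blocks: {s0,s1} | {s4} | {s5} | {s2}.
s1 and s0 lie in the same block of the stable partition, so they are equivalent — no string distinguishes them.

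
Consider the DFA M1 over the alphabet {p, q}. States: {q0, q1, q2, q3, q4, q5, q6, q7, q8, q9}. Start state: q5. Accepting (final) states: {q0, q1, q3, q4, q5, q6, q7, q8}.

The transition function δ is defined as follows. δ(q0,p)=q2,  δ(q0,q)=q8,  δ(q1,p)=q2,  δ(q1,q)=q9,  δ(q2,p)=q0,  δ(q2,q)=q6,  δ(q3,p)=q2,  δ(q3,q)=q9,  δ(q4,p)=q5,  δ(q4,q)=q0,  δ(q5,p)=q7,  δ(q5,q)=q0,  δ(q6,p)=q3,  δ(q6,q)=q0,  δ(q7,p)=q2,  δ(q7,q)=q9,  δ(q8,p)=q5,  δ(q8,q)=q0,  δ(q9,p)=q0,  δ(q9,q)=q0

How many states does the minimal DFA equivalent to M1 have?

6

Reachable states from the start: {q0,q2,q3,q5,q6,q7,q8,q9}. Unreachable: {q1,q4} — drop them.
Start with accepting vs non-accepting: {q0,q3,q5,q6,q7,q8} | {q2,q9}.
On input p, block {q0,q3,q5,q6,q7,q8} splits into {q0,q3,q7} and {q5,q6,q8}.
Refine {q0,q3,q7} on symbol q: members go to different blocks, giving {q3,q7} and {q0}.
On input q, block {q2,q9} splits into {q2} and {q9}.
Refine {q5,q6,q8} on symbol p: members go to different blocks, giving {q5,q6} and {q8}.
Stable partition: {q3,q7} | {q2} | {q5,q6} | {q0} | {q9} | {q8} — 6 equivalence classes.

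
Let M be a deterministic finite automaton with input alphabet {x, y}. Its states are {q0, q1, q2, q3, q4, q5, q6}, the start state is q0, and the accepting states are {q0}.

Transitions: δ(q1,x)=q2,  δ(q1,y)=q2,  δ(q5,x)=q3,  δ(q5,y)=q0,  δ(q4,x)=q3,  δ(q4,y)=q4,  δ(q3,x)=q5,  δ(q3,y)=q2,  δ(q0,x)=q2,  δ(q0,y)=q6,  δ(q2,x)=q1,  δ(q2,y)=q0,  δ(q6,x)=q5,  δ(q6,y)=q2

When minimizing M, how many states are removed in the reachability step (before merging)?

1

Starting at q0 and following transitions, the reachable set is {q0, q1, q2, q3, q5, q6}. That leaves q4 unreachable — 1 in total.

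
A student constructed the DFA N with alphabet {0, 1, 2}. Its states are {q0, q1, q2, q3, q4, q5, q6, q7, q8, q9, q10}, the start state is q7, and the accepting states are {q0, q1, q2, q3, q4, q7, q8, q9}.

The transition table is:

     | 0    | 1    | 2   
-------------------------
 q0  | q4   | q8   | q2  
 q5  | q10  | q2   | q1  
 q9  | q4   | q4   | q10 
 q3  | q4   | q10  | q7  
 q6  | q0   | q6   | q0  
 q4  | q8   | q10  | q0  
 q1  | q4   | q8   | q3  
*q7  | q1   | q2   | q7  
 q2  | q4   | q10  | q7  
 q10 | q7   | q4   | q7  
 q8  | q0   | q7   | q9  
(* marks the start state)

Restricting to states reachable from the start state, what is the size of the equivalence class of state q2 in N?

First remove the unreachable states {q5,q6}; 9 states remain.
Initial partition by acceptance: {q0,q1,q2,q3,q4,q7,q8,q9} | {q10}.
On input 1, block {q0,q1,q2,q3,q4,q7,q8,q9} splits into {q0,q1,q7,q8,q9} and {q2,q3,q4}.
Split {q0,q1,q7,q8,q9} by δ(·,0) → {q0,q1,q9} and {q7,q8}.
Refine {q0,q1,q9} on symbol 1: members go to different blocks, giving {q0,q1} and {q9}.
Refine {q2,q3,q4} on symbol 0: members go to different blocks, giving {q2,q3} and {q4}.
Split {q7,q8} by δ(·,1) → {q7} and {q8}.
Stable partition: {q0,q1} | {q10} | {q2,q3} | {q7} | {q9} | {q4} | {q8} — 7 equivalence classes.
The equivalence class containing q2 is {q2,q3}, of size 2.

2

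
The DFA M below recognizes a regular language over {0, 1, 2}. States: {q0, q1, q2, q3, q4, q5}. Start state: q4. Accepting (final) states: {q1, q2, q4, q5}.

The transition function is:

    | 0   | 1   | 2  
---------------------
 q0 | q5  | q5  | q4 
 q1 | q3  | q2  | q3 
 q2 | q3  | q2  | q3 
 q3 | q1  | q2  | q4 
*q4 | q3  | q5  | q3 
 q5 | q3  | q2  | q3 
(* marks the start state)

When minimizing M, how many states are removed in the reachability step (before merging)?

1

No path from q4 leads to q0; the other 5 states are all reachable.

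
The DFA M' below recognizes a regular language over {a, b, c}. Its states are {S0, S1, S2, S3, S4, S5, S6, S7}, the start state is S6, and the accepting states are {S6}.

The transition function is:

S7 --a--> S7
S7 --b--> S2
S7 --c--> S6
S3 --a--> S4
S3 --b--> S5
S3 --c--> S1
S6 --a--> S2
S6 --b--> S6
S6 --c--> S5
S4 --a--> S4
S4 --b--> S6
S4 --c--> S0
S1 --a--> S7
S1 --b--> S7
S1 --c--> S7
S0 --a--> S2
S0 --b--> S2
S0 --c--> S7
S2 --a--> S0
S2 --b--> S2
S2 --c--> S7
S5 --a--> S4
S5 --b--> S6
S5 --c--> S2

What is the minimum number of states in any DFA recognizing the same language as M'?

States {S1,S3} cannot be reached from the start state, so discard them.
P0 = {S6} | {S0,S2,S4,S5,S7}.
On input b, block {S0,S2,S4,S5,S7} splits into {S0,S2,S7} and {S4,S5}.
On input c, block {S0,S2,S7} splits into {S0,S2} and {S7}.
Stable partition: {S6} | {S0,S2} | {S4,S5} | {S7} — 4 equivalence classes.

4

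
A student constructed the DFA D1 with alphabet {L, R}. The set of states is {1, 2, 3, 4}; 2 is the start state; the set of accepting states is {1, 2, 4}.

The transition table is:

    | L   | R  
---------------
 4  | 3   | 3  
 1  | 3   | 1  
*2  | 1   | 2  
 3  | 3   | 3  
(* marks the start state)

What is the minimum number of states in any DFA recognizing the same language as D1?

3

Reachable states from the start: {1,2,3}. Unreachable: {4} — drop them.
Start with accepting vs non-accepting: {1,2} | {3}.
Refine {1,2} on symbol L: members go to different blocks, giving {1} and {2}.
No further refinement is possible. Final partition (3 blocks): {1} | {3} | {2}.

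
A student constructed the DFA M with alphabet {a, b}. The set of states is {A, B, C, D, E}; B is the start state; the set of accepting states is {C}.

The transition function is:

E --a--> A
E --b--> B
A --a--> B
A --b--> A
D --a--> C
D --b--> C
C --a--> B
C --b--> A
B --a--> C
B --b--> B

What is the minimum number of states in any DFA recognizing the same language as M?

3

States {D,E} cannot be reached from the start state, so discard them.
Initial partition by acceptance: {C} | {A,B}.
On input a, block {A,B} splits into {A} and {B}.
The partition is now stable with 3 blocks: {C} | {A} | {B}.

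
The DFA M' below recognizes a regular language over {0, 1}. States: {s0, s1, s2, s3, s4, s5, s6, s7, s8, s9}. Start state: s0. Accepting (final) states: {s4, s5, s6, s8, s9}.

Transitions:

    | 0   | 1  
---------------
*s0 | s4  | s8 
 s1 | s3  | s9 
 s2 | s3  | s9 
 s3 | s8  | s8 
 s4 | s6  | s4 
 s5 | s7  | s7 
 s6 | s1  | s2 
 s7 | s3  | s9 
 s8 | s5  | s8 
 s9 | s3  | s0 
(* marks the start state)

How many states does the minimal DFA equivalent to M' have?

All states are reachable from the start state.
Initial partition by acceptance: {s4,s5,s6,s8,s9} | {s0,s1,s2,s3,s7}.
On input 0, block {s4,s5,s6,s8,s9} splits into {s5,s6,s9} and {s4,s8}.
Refine {s0,s1,s2,s3,s7} on symbol 0: members go to different blocks, giving {s1,s2,s7} and {s0,s3}.
On input 0, block {s5,s6,s9} splits into {s5,s6} and {s9}.
Stable partition: {s5,s6} | {s1,s2,s7} | {s4,s8} | {s0,s3} | {s9} — 5 equivalence classes.

5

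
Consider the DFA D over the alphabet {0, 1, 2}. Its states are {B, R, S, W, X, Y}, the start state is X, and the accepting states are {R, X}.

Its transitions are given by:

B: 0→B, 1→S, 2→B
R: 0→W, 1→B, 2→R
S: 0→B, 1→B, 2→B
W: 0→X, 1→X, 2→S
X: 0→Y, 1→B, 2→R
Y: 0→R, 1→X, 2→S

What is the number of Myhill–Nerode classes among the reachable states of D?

All states are reachable from the start state.
Initial partition by acceptance: {R,X} | {B,S,W,Y}.
Split {B,S,W,Y} by δ(·,0) → {W,Y} and {B,S}.
No further refinement is possible. Final partition (3 blocks): {R,X} | {W,Y} | {B,S}.

3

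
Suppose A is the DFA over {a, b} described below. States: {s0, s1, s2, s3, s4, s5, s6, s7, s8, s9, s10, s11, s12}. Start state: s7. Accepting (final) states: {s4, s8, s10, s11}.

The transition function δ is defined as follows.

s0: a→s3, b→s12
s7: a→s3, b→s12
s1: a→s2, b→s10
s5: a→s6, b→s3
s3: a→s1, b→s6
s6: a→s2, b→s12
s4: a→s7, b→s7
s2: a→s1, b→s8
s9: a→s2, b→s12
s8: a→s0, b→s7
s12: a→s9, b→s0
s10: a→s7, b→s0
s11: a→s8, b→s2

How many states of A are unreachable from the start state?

No path from s7 leads to s4, s5, s11; the other 10 states are all reachable.

3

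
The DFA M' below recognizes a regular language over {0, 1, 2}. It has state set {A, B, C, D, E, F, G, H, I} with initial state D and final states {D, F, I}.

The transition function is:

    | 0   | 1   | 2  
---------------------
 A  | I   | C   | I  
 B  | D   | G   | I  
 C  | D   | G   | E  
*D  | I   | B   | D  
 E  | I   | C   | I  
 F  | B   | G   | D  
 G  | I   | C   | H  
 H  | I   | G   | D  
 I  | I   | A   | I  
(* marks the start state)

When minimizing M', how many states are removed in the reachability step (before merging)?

1

BFS from D reaches {A, B, C, D, E, G, H, I}; the 1 state(s) F are never visited.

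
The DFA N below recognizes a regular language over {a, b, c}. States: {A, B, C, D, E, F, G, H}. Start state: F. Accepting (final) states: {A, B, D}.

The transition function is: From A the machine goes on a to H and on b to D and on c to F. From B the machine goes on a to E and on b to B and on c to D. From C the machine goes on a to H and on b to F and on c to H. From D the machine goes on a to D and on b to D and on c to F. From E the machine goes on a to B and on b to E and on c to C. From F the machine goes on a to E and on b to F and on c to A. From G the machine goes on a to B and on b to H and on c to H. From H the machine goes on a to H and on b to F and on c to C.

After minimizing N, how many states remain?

States {G} cannot be reached from the start state, so discard them.
P0 = {A,B,D} | {C,E,F,H}.
Split {A,B,D} by δ(·,a) → {A,B} and {D}.
Split {A,B} by δ(·,b) → {A} and {B}.
Refine {C,E,F,H} on symbol a: members go to different blocks, giving {C,F,H} and {E}.
On input a, block {C,F,H} splits into {C,H} and {F}.
Stable partition: {A} | {C,H} | {D} | {B} | {E} | {F} — 6 equivalence classes.

6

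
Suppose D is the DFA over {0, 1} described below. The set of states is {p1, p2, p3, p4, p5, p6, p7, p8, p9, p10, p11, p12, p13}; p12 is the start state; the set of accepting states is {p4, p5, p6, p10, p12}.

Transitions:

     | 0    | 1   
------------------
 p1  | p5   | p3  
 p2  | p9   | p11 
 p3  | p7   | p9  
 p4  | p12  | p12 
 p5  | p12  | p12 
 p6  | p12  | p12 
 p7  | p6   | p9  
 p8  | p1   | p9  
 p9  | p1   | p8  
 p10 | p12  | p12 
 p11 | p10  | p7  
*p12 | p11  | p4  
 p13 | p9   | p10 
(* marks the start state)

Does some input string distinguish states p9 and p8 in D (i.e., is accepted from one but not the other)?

No

States {p2,p13} cannot be reached from the start state, so discard them.
Start with accepting vs non-accepting: {p4,p5,p6,p10,p12} | {p1,p3,p7,p8,p9,p11}.
Refine {p4,p5,p6,p10,p12} on symbol 0: members go to different blocks, giving {p4,p5,p6,p10} and {p12}.
Split {p1,p3,p7,p8,p9,p11} by δ(·,0) → {p1,p7,p11} and {p3,p8,p9}.
Split {p1,p7,p11} by δ(·,1) → {p1,p7} and {p11}.
Stable partition: {p4,p5,p6,p10} | {p1,p7} | {p12} | {p3,p8,p9} | {p11} — 5 equivalence classes.
p9 and p8 lie in the same block of the stable partition, so they are equivalent — no string distinguishes them.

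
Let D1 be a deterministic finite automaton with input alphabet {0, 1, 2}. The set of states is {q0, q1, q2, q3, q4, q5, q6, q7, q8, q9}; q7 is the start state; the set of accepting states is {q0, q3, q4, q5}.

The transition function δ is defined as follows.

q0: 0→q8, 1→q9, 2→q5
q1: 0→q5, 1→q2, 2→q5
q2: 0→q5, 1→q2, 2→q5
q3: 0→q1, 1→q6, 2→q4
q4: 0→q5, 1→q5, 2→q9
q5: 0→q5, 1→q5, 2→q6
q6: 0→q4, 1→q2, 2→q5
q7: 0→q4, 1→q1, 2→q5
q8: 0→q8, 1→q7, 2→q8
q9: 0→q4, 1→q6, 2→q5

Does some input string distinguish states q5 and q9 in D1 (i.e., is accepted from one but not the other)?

First remove the unreachable states {q0,q3,q8}; 7 states remain.
Initial partition by acceptance: {q4,q5} | {q1,q2,q6,q7,q9}.
The partition is now stable with 2 blocks: {q4,q5} | {q1,q2,q6,q7,q9}.
q5 and q9 end up in different blocks, so they are distinguishable. For instance, the string 'ε' is accepted from only q5.

Yes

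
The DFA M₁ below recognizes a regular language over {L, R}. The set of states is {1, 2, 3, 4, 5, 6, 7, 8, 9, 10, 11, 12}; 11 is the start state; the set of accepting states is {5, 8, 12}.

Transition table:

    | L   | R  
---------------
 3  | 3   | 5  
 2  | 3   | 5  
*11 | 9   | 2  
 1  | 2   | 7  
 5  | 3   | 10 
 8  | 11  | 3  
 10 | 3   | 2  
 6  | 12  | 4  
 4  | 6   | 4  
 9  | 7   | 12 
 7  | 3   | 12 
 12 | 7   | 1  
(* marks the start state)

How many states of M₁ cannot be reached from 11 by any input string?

No path from 11 leads to 4, 6, 8; the other 9 states are all reachable.

3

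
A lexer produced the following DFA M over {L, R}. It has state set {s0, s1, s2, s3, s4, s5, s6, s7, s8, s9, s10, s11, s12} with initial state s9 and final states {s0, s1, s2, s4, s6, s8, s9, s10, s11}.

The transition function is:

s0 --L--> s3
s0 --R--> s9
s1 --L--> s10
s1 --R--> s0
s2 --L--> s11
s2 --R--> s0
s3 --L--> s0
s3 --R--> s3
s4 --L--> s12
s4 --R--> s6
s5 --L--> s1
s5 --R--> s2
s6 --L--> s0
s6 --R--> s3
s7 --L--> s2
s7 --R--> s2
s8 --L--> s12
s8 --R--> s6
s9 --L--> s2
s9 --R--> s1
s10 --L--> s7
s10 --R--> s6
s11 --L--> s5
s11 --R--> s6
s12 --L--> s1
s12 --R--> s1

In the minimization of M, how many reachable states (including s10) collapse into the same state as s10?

2

First remove the unreachable states {s4,s8,s12}; 10 states remain.
Start with accepting vs non-accepting: {s0,s1,s2,s6,s9,s10,s11} | {s3,s5,s7}.
On input L, block {s0,s1,s2,s6,s9,s10,s11} splits into {s1,s2,s6,s9} and {s0,s10,s11}.
Refine {s1,s2,s6,s9} on symbol L: members go to different blocks, giving {s1,s2,s6} and {s9}.
Split {s1,s2,s6} by δ(·,R) → {s1,s2} and {s6}.
On input L, block {s3,s5,s7} splits into {s5,s7} and {s3}.
Refine {s0,s10,s11} on symbol L: members go to different blocks, giving {s10,s11} and {s0}.
No further refinement is possible. Final partition (7 blocks): {s1,s2} | {s5,s7} | {s10,s11} | {s9} | {s6} | {s3} | {s0}.
State s10 belongs to the block {s10,s11}, which has 2 states.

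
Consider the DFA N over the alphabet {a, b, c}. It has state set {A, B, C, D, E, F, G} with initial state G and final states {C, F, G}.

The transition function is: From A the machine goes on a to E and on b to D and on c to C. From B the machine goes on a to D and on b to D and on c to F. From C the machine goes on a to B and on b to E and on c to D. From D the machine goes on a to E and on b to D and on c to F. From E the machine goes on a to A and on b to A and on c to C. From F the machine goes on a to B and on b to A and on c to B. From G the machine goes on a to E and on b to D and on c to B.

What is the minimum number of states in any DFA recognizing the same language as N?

2

All states are reachable from the start state.
P0 = {C,F,G} | {A,B,D,E}.
The partition is now stable with 2 blocks: {C,F,G} | {A,B,D,E}.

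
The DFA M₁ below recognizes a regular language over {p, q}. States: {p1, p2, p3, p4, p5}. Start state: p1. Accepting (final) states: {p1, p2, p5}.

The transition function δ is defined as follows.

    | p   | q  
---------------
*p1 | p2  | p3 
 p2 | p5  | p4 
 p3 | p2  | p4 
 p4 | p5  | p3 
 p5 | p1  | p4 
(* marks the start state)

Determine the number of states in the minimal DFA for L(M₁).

2

Every state is reachable, so we keep all 5.
P0 = {p1,p2,p5} | {p3,p4}.
No further refinement is possible. Final partition (2 blocks): {p1,p2,p5} | {p3,p4}.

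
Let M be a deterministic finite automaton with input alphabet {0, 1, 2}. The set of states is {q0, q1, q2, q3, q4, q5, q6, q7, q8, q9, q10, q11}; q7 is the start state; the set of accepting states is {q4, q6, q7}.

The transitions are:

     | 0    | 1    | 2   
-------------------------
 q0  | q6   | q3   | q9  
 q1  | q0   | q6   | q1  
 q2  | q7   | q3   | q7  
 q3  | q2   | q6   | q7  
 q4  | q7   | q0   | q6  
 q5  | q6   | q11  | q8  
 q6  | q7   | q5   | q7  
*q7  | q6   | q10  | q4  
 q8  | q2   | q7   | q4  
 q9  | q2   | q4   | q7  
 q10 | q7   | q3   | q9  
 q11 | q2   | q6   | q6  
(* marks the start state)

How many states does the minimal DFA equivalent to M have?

States {q1} cannot be reached from the start state, so discard them.
P0 = {q4,q6,q7} | {q0,q2,q3,q5,q8,q9,q10,q11}.
Split {q0,q2,q3,q5,q8,q9,q10,q11} by δ(·,0) → {q0,q2,q5,q10} and {q3,q8,q9,q11}.
On input 2, block {q0,q2,q5,q10} splits into {q0,q5,q10} and {q2}.
Stable partition: {q4,q6,q7} | {q0,q5,q10} | {q3,q8,q9,q11} | {q2} — 4 equivalence classes.

4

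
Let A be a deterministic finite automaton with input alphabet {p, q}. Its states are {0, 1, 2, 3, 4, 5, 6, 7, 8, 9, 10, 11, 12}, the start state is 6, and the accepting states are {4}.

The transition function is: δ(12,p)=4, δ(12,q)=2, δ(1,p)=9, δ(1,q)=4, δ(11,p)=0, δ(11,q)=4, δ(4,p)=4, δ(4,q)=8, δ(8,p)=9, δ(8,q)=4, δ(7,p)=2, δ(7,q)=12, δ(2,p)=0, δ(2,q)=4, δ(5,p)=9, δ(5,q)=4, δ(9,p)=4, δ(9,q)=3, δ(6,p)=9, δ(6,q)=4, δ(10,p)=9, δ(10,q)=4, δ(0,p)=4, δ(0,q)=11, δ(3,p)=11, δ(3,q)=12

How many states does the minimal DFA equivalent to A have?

Reachable states from the start: {0,2,3,4,6,8,9,11,12}. Unreachable: {1,5,7,10} — drop them.
Initial partition by acceptance: {4} | {0,2,3,6,8,9,11,12}.
Split {0,2,3,6,8,9,11,12} by δ(·,p) → {2,3,6,8,11} and {0,9,12}.
Split {2,3,6,8,11} by δ(·,p) → {2,6,8,11} and {3}.
Refine {0,9,12} on symbol q: members go to different blocks, giving {0,12} and {9}.
Split {2,6,8,11} by δ(·,p) → {2,11} and {6,8}.
The partition is now stable with 6 blocks: {4} | {2,11} | {0,12} | {3} | {9} | {6,8}.

6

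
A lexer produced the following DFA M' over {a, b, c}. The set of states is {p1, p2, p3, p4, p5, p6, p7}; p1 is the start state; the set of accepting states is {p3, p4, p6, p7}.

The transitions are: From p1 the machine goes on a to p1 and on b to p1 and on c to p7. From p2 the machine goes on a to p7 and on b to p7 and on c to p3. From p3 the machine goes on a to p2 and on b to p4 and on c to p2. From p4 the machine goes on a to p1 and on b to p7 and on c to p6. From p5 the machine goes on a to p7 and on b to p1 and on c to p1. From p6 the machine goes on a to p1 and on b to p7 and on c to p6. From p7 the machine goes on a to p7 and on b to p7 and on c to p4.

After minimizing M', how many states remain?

Reachable states from the start: {p1,p4,p6,p7}. Unreachable: {p2,p3,p5} — drop them.
P0 = {p4,p6,p7} | {p1}.
On input a, block {p4,p6,p7} splits into {p4,p6} and {p7}.
The partition is now stable with 3 blocks: {p4,p6} | {p1} | {p7}.

3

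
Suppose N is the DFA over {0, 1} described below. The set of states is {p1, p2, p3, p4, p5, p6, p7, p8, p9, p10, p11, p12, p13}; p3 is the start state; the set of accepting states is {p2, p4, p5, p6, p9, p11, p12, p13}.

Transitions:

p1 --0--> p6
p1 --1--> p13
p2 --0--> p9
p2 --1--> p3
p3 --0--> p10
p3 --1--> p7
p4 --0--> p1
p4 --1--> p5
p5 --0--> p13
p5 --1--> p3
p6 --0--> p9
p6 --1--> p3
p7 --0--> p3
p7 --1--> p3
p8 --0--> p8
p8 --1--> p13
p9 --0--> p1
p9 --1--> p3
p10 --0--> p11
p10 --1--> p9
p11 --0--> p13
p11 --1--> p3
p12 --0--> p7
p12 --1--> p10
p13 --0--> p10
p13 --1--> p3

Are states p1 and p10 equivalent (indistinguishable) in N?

Yes

Reachable states from the start: {p1,p3,p6,p7,p9,p10,p11,p13}. Unreachable: {p2,p4,p5,p8,p12} — drop them.
Initial partition by acceptance: {p6,p9,p11,p13} | {p1,p3,p7,p10}.
Split {p6,p9,p11,p13} by δ(·,0) → {p6,p11} and {p9,p13}.
Split {p1,p3,p7,p10} by δ(·,0) → {p1,p10} and {p3,p7}.
Refine {p3,p7} on symbol 0: members go to different blocks, giving {p3} and {p7}.
No further refinement is possible. Final partition (5 blocks): {p6,p11} | {p1,p10} | {p9,p13} | {p3} | {p7}.
p1 and p10 lie in the same block of the stable partition, so they are equivalent — no string distinguishes them.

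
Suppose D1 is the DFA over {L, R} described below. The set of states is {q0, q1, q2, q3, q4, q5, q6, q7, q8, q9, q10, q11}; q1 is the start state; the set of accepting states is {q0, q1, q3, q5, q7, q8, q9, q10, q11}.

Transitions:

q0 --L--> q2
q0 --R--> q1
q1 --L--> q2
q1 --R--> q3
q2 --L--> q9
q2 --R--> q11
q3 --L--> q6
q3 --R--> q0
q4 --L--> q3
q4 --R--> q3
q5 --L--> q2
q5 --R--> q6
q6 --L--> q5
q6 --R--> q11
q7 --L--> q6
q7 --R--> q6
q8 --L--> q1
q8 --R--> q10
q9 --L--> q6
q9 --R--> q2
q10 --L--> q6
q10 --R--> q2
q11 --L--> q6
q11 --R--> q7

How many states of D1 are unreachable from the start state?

Starting at q1 and following transitions, the reachable set is {q0, q1, q2, q3, q5, q6, q7, q9, q11}. That leaves q4, q8, q10 unreachable — 3 in total.

3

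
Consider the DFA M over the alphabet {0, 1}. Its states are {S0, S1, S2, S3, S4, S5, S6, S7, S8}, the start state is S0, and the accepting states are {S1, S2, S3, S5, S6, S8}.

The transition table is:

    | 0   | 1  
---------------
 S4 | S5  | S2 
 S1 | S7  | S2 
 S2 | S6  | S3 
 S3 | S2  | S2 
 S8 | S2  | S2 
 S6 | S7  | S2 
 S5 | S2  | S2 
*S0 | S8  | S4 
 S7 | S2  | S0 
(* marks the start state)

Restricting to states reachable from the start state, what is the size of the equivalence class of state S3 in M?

Reachable states from the start: {S0,S2,S3,S4,S5,S6,S7,S8}. Unreachable: {S1} — drop them.
Start with accepting vs non-accepting: {S2,S3,S5,S6,S8} | {S0,S4,S7}.
Split {S2,S3,S5,S6,S8} by δ(·,0) → {S2,S3,S5,S8} and {S6}.
Refine {S2,S3,S5,S8} on symbol 0: members go to different blocks, giving {S3,S5,S8} and {S2}.
Split {S0,S4,S7} by δ(·,0) → {S0,S4} and {S7}.
Split {S0,S4} by δ(·,1) → {S0} and {S4}.
No further refinement is possible. Final partition (6 blocks): {S3,S5,S8} | {S0} | {S6} | {S2} | {S7} | {S4}.
The equivalence class containing S3 is {S3,S5,S8}, of size 3.

3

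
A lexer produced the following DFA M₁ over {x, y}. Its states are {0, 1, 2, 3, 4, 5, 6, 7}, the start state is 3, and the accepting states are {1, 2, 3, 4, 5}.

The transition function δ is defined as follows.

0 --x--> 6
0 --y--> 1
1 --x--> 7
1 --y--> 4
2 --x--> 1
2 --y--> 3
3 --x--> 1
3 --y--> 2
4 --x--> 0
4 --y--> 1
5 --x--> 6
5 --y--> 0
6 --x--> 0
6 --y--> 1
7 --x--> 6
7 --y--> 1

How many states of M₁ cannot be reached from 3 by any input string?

1

BFS from 3 reaches {0, 1, 2, 3, 4, 6, 7}; the 1 state(s) 5 are never visited.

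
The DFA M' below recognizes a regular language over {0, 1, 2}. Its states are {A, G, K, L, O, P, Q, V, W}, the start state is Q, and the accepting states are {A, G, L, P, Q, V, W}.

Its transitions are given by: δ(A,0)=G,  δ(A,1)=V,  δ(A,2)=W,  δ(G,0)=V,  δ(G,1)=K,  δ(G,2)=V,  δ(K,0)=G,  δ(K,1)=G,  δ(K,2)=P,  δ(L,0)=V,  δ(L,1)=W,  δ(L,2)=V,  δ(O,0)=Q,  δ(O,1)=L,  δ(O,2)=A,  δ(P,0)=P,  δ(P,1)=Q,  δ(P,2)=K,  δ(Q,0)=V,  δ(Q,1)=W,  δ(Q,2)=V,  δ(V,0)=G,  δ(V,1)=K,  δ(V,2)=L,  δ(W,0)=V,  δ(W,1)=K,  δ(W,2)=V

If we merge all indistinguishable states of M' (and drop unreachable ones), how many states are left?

5

Reachable states from the start: {G,K,L,P,Q,V,W}. Unreachable: {A,O} — drop them.
Initial partition by acceptance: {G,L,P,Q,V,W} | {K}.
On input 1, block {G,L,P,Q,V,W} splits into {L,P,Q} and {G,V,W}.
Refine {L,P,Q} on symbol 0: members go to different blocks, giving {L,Q} and {P}.
Split {G,V,W} by δ(·,2) → {G,W} and {V}.
Stable partition: {L,Q} | {K} | {G,W} | {P} | {V} — 5 equivalence classes.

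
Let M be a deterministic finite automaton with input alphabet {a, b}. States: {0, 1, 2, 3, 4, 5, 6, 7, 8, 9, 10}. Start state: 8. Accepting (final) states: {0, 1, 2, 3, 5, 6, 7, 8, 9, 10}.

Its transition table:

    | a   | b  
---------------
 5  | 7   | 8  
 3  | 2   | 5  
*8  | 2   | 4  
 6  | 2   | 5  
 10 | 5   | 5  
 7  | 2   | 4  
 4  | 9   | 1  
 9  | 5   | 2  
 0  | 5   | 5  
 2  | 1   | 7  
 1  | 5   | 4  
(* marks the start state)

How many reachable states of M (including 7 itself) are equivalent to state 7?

First remove the unreachable states {0,3,6,10}; 7 states remain.
Initial partition by acceptance: {1,2,5,7,8,9} | {4}.
Split {1,2,5,7,8,9} by δ(·,b) → {1,7,8} and {2,5,9}.
Refine {2,5,9} on symbol a: members go to different blocks, giving {2,5} and {9}.
The partition is now stable with 4 blocks: {1,7,8} | {4} | {2,5} | {9}.
The equivalence class containing 7 is {1,7,8}, of size 3.

3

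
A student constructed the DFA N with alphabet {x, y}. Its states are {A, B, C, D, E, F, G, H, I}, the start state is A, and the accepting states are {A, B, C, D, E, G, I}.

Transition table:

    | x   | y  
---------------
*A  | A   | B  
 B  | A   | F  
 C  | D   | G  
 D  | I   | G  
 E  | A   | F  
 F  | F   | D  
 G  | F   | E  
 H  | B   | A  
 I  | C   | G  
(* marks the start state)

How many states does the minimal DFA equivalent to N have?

States {H} cannot be reached from the start state, so discard them.
P0 = {A,B,C,D,E,G,I} | {F}.
Refine {A,B,C,D,E,G,I} on symbol x: members go to different blocks, giving {A,B,C,D,E,I} and {G}.
On input y, block {A,B,C,D,E,I} splits into {C,D,I} and {B,E} and {A}.
Stable partition: {C,D,I} | {F} | {G} | {B,E} | {A} — 5 equivalence classes.

5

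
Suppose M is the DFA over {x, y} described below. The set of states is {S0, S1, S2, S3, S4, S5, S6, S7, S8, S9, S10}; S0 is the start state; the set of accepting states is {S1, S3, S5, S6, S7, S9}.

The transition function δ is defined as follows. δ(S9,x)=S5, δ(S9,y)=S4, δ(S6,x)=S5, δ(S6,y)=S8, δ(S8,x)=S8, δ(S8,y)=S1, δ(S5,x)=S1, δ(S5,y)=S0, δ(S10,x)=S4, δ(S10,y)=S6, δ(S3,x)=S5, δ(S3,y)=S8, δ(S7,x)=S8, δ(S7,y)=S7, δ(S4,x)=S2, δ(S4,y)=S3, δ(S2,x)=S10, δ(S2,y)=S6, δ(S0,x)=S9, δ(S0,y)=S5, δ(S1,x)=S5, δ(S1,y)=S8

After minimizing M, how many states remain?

States {S7} cannot be reached from the start state, so discard them.
Start with accepting vs non-accepting: {S1,S3,S5,S6,S9} | {S0,S2,S4,S8,S10}.
Refine {S0,S2,S4,S8,S10} on symbol x: members go to different blocks, giving {S2,S4,S8,S10} and {S0}.
On input y, block {S1,S3,S5,S6,S9} splits into {S1,S3,S6,S9} and {S5}.
No further refinement is possible. Final partition (4 blocks): {S1,S3,S6,S9} | {S2,S4,S8,S10} | {S0} | {S5}.

4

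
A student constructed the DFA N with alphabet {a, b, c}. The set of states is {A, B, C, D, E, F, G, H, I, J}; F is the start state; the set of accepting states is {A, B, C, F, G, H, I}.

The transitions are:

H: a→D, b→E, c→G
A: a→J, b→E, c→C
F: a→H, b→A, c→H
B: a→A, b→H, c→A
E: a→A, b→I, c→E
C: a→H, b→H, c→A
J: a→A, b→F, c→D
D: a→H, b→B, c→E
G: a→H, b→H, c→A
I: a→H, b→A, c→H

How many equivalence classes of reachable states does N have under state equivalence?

Every state is reachable, so we keep all 10.
Start with accepting vs non-accepting: {A,B,C,F,G,H,I} | {D,E,J}.
Split {A,B,C,F,G,H,I} by δ(·,a) → {B,C,F,G,I} and {A,H}.
Stable partition: {B,C,F,G,I} | {D,E,J} | {A,H} — 3 equivalence classes.

3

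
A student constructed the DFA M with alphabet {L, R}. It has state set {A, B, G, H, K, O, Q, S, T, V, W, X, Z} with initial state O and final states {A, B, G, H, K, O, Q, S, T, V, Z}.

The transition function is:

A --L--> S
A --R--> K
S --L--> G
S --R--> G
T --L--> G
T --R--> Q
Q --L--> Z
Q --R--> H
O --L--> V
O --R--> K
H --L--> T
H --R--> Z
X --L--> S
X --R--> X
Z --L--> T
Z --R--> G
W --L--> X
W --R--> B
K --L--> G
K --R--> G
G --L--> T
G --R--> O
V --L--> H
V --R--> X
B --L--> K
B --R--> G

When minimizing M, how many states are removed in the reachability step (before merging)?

Starting at O and following transitions, the reachable set is {G, H, K, O, Q, S, T, V, X, Z}. That leaves A, B, W unreachable — 3 in total.

3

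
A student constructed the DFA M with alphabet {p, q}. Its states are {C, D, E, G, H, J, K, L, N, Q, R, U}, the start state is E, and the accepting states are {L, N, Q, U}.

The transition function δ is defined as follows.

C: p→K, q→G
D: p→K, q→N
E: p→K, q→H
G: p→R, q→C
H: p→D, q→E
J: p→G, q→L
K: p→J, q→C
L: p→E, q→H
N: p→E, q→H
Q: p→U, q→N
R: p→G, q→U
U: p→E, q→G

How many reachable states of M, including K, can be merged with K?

First remove the unreachable states {Q}; 11 states remain.
Initial partition by acceptance: {L,N,U} | {C,D,E,G,H,J,K,R}.
Split {C,D,E,G,H,J,K,R} by δ(·,q) → {C,E,G,H,K} and {D,J,R}.
On input p, block {C,E,G,H,K} splits into {G,H,K} and {C,E}.
The partition is now stable with 4 blocks: {L,N,U} | {G,H,K} | {D,J,R} | {C,E}.
State K belongs to the block {G,H,K}, which has 3 states.

3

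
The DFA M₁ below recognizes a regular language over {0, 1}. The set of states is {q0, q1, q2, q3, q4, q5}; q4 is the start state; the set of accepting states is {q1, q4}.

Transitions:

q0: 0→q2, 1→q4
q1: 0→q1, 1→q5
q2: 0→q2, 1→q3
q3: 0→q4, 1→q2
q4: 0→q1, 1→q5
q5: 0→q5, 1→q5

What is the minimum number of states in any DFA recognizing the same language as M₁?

States {q0,q2,q3} cannot be reached from the start state, so discard them.
P0 = {q1,q4} | {q5}.
No further refinement is possible. Final partition (2 blocks): {q1,q4} | {q5}.

2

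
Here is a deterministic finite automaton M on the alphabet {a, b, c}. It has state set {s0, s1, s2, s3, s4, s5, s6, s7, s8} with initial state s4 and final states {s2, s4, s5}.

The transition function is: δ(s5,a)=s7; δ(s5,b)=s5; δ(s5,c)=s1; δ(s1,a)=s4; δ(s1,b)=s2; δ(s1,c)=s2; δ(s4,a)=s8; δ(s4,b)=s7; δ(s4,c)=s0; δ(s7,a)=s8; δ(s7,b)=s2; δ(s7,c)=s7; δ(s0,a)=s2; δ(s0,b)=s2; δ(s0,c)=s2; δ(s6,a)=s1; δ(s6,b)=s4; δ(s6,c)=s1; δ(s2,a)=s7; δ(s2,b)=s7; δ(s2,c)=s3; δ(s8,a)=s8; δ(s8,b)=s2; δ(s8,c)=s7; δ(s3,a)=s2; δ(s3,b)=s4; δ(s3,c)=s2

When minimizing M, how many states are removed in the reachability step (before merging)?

3

No path from s4 leads to s1, s5, s6; the other 6 states are all reachable.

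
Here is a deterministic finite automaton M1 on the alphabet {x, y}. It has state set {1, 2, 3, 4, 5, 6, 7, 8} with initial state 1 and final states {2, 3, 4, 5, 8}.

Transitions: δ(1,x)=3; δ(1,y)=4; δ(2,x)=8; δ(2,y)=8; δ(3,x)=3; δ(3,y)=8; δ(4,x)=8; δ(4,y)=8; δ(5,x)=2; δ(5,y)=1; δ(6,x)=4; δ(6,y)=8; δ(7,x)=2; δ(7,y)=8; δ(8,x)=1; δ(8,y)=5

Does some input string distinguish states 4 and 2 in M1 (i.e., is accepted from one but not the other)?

First remove the unreachable states {6,7}; 6 states remain.
Start with accepting vs non-accepting: {2,3,4,5,8} | {1}.
On input x, block {2,3,4,5,8} splits into {2,3,4,5} and {8}.
On input x, block {2,3,4,5} splits into {2,4} and {3,5}.
Refine {3,5} on symbol x: members go to different blocks, giving {3} and {5}.
No further refinement is possible. Final partition (5 blocks): {2,4} | {1} | {8} | {3} | {5}.
4 and 2 lie in the same block of the stable partition, so they are equivalent — no string distinguishes them.

No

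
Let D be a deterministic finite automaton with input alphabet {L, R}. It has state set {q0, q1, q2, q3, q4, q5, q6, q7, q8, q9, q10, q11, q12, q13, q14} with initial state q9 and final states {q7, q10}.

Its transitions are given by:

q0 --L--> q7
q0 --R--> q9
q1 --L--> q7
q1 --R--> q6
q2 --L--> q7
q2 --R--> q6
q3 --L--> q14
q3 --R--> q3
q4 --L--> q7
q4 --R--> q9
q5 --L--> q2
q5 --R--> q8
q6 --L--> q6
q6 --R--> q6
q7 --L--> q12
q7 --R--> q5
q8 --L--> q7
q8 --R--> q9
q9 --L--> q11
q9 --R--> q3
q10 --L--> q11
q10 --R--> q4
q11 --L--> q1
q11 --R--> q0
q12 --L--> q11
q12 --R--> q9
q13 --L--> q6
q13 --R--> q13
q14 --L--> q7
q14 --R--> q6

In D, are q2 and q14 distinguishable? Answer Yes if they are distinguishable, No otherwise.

States {q4,q10,q13} cannot be reached from the start state, so discard them.
Start with accepting vs non-accepting: {q7} | {q0,q1,q2,q3,q5,q6,q8,q9,q11,q12,q14}.
Refine {q0,q1,q2,q3,q5,q6,q8,q9,q11,q12,q14} on symbol L: members go to different blocks, giving {q3,q5,q6,q9,q11,q12} and {q0,q1,q2,q8,q14}.
Refine {q3,q5,q6,q9,q11,q12} on symbol L: members go to different blocks, giving {q3,q5,q11} and {q6,q9,q12}.
Refine {q3,q5,q11} on symbol R: members go to different blocks, giving {q5,q11} and {q3}.
Split {q6,q9,q12} by δ(·,L) → {q9,q12} and {q6}.
On input R, block {q0,q1,q2,q8,q14} splits into {q1,q2,q14} and {q0,q8}.
Refine {q9,q12} on symbol R: members go to different blocks, giving {q9} and {q12}.
The partition is now stable with 8 blocks: {q7} | {q5,q11} | {q1,q2,q14} | {q9} | {q3} | {q6} | {q0,q8} | {q12}.
q2 and q14 lie in the same block of the stable partition, so they are equivalent — no string distinguishes them.

No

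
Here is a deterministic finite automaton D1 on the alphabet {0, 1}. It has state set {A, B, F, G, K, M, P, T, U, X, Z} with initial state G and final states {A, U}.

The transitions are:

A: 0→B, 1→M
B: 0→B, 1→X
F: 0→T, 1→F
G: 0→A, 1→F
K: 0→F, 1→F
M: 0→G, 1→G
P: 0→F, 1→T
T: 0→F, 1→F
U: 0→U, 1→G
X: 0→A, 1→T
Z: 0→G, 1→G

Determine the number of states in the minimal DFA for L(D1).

First remove the unreachable states {K,P,U,Z}; 7 states remain.
P0 = {A} | {B,F,G,M,T,X}.
On input 0, block {B,F,G,M,T,X} splits into {B,F,M,T} and {G,X}.
Split {B,F,M,T} by δ(·,0) → {B,F,T} and {M}.
Refine {B,F,T} on symbol 1: members go to different blocks, giving {F,T} and {B}.
No further refinement is possible. Final partition (5 blocks): {A} | {F,T} | {G,X} | {M} | {B}.

5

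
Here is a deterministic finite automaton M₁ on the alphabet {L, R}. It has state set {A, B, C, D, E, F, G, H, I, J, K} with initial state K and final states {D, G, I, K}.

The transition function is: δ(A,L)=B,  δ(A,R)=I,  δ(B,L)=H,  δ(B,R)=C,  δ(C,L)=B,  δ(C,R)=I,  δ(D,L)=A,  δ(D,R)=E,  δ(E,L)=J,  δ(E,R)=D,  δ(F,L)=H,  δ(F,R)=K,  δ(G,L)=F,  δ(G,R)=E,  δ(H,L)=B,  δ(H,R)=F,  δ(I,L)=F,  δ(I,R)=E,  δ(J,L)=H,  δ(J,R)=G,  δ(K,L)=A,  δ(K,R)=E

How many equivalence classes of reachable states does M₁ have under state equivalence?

Every state is reachable, so we keep all 11.
Initial partition by acceptance: {D,G,I,K} | {A,B,C,E,F,H,J}.
Split {A,B,C,E,F,H,J} by δ(·,R) → {A,C,E,F,J} and {B,H}.
On input L, block {A,C,E,F,J} splits into {A,C,F,J} and {E}.
No further refinement is possible. Final partition (4 blocks): {D,G,I,K} | {A,C,F,J} | {B,H} | {E}.

4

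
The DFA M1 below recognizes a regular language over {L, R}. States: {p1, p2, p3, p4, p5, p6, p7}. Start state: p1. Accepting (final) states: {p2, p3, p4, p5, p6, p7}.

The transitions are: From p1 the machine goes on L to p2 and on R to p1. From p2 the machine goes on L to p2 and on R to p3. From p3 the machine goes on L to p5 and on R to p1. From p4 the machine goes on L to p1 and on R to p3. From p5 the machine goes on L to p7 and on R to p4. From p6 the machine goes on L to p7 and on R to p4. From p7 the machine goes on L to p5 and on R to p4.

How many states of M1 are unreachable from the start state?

1

No path from p1 leads to p6; the other 6 states are all reachable.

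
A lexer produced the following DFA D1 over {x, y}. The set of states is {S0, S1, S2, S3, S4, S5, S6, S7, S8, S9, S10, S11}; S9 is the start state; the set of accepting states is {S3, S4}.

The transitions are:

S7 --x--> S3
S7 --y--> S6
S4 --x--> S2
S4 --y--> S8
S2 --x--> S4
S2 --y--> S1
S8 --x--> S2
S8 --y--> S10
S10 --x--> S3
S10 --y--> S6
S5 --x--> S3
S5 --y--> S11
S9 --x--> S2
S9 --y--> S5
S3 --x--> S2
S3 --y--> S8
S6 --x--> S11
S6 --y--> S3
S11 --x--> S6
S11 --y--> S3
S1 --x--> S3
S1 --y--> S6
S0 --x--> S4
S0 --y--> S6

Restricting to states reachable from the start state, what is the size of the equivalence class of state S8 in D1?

2

States {S0,S7} cannot be reached from the start state, so discard them.
P0 = {S3,S4} | {S1,S2,S5,S6,S8,S9,S10,S11}.
Split {S1,S2,S5,S6,S8,S9,S10,S11} by δ(·,x) → {S1,S2,S5,S10} and {S6,S8,S9,S11}.
Split {S1,S2,S5,S10} by δ(·,y) → {S1,S5,S10} and {S2}.
Refine {S6,S8,S9,S11} on symbol x: members go to different blocks, giving {S6,S11} and {S8,S9}.
The partition is now stable with 5 blocks: {S3,S4} | {S1,S5,S10} | {S6,S11} | {S2} | {S8,S9}.
State S8 belongs to the block {S8,S9}, which has 2 states.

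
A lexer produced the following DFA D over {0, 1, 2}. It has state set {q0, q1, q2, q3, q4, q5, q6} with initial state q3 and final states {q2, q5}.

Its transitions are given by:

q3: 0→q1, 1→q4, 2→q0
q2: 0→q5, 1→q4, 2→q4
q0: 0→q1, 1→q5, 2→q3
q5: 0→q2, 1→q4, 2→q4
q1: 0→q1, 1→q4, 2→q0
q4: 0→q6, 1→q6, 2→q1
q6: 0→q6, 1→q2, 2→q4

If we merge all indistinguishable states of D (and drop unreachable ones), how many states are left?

Start with accepting vs non-accepting: {q2,q5} | {q0,q1,q3,q4,q6}.
Split {q0,q1,q3,q4,q6} by δ(·,1) → {q1,q3,q4} and {q0,q6}.
On input 0, block {q1,q3,q4} splits into {q1,q3} and {q4}.
Split {q0,q6} by δ(·,0) → {q0} and {q6}.
The partition is now stable with 5 blocks: {q2,q5} | {q1,q3} | {q0} | {q4} | {q6}.

5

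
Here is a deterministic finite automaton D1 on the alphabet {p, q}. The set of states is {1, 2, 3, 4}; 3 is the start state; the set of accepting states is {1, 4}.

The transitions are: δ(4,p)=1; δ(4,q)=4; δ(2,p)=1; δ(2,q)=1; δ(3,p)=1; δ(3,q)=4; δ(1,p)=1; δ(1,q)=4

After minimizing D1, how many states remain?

2

First remove the unreachable states {2}; 3 states remain.
Initial partition by acceptance: {1,4} | {3}.
No further refinement is possible. Final partition (2 blocks): {1,4} | {3}.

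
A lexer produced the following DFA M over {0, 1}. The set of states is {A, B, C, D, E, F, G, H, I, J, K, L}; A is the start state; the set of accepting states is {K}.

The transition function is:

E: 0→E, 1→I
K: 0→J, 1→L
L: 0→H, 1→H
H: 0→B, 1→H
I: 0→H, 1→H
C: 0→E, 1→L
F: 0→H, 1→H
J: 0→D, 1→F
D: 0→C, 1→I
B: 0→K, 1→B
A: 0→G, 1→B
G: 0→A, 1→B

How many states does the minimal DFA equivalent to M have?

6

All states are reachable from the start state.
Initial partition by acceptance: {K} | {A,B,C,D,E,F,G,H,I,J,L}.
Split {A,B,C,D,E,F,G,H,I,J,L} by δ(·,0) → {A,C,D,E,F,G,H,I,J,L} and {B}.
Refine {A,C,D,E,F,G,H,I,J,L} on symbol 0: members go to different blocks, giving {A,C,D,E,F,G,I,J,L} and {H}.
On input 0, block {A,C,D,E,F,G,I,J,L} splits into {A,C,D,E,G,J} and {F,I,L}.
Split {A,C,D,E,G,J} by δ(·,1) → {C,D,E,J} and {A,G}.
The partition is now stable with 6 blocks: {K} | {C,D,E,J} | {B} | {H} | {F,I,L} | {A,G}.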